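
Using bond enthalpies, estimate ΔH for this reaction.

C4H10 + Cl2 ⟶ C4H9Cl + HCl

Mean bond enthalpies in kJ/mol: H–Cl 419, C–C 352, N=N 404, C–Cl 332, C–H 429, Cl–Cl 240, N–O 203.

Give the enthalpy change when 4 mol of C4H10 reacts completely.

ΔH = −328 kJ

Bonds broken (reactants):
  C–C: 3 × 352 = 1056
  C–H: 10 × 429 = 4290
  Cl–Cl: 1 × 240 = 240
  Σ(broken) = 5586 kJ
Bonds formed (products):
  C–C: 3 × 352 = 1056
  C–Cl: 1 × 332 = 332
  C–H: 9 × 429 = 3861
  H–Cl: 1 × 419 = 419
  Σ(formed) = 5668 kJ
ΔH = Σ(broken) − Σ(formed) = 5586 − 5668 = −82 kJ
For 4× the reaction as written: 4 × (−82) = −328 kJ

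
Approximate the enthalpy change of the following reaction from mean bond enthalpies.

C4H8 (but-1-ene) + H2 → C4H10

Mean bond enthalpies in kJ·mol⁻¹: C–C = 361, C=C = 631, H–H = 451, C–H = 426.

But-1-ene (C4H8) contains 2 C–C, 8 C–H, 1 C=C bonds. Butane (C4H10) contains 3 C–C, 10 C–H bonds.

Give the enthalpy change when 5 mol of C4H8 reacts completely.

ΔH = −655 kJ

Bonds broken (reactants):
  C–C: 2 × 361 = 722
  C–H: 8 × 426 = 3408
  C=C: 1 × 631 = 631
  H–H: 1 × 451 = 451
  Σ(broken) = 5212 kJ
Bonds formed (products):
  C–C: 3 × 361 = 1083
  C–H: 10 × 426 = 4260
  Σ(formed) = 5343 kJ
ΔH = Σ(broken) − Σ(formed) = 5212 − 5343 = −131 kJ
For 5× the reaction as written: 5 × (−131) = −655 kJ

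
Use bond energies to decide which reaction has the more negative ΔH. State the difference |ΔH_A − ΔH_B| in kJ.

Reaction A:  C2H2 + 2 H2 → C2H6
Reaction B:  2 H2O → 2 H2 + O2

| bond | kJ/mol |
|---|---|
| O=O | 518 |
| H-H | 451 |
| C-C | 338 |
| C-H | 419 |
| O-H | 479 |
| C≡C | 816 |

Reaction A:
  Bonds broken (reactants):
    C≡C: 1 × 816 = 816
    C-H: 2 × 419 = 838
    H-H: 2 × 451 = 902
    Σ(broken) = 2556 kJ
  Bonds formed (products):
    C-C: 1 × 338 = 338
    C-H: 6 × 419 = 2514
    Σ(formed) = 2852 kJ
  ΔH_A = 2556 − 2852 = −296 kJ
Reaction B:
  Bonds broken (reactants):
    O-H: 4 × 479 = 1916
    Σ(broken) = 1916 kJ
  Bonds formed (products):
    H-H: 2 × 451 = 902
    O=O: 1 × 518 = 518
    Σ(formed) = 1420 kJ
  ΔH_B = 1916 − 1420 = +496 kJ
ΔH_A − ΔH_B = −792 kJ, so reaction A has the more negative ΔH; |ΔH_A − ΔH_B| = 792 kJ.

Reaction A, by 792 kJ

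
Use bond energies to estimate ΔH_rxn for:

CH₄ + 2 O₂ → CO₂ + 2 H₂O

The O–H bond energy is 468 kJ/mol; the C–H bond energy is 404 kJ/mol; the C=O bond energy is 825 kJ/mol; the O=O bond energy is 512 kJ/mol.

ΔH ≈ −882 kJ

Bonds broken (reactants):
  C–H: 4 × 404 = 1616
  O=O: 2 × 512 = 1024
  Σ(broken) = 2640 kJ
Bonds formed (products):
  C=O: 2 × 825 = 1650
  O–H: 4 × 468 = 1872
  Σ(formed) = 3522 kJ
ΔH = Σ(broken) − Σ(formed) = 2640 − 3522 = −882 kJ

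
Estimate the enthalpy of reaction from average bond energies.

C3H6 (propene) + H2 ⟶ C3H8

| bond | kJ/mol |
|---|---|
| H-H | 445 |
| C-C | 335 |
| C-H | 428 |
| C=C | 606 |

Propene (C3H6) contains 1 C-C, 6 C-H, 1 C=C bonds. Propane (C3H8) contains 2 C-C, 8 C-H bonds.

ΔH ≈ −140 kJ

Bonds broken (reactants):
  C-C: 1 × 335 = 335
  C-H: 6 × 428 = 2568
  C=C: 1 × 606 = 606
  H-H: 1 × 445 = 445
  Σ(broken) = 3954 kJ
Bonds formed (products):
  C-C: 2 × 335 = 670
  C-H: 8 × 428 = 3424
  Σ(formed) = 4094 kJ
ΔH = Σ(broken) − Σ(formed) = 3954 − 4094 = −140 kJ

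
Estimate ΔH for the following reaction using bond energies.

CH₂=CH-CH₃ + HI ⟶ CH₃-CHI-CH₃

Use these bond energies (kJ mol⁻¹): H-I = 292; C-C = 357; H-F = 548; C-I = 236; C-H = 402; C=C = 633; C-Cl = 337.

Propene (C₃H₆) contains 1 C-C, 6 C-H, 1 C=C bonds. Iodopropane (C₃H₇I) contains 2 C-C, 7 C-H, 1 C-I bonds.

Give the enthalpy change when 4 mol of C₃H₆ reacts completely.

Bonds broken (reactants):
  C-C: 1 × 357 = 357
  C-H: 6 × 402 = 2412
  C=C: 1 × 633 = 633
  H-I: 1 × 292 = 292
  Σ(broken) = 3694 kJ
Bonds formed (products):
  C-C: 2 × 357 = 714
  C-H: 7 × 402 = 2814
  C-I: 1 × 236 = 236
  Σ(formed) = 3764 kJ
ΔH = Σ(broken) − Σ(formed) = 3694 − 3764 = −70 kJ
For 4× the reaction as written: 4 × (−70) = −280 kJ

ΔH = −280 kJ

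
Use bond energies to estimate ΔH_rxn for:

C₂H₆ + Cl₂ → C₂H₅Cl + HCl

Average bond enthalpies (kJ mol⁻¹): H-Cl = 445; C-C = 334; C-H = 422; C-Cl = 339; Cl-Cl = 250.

ΔH ≈ −112 kJ

Bonds broken (reactants):
  C-C: 1 × 334 = 334
  C-H: 6 × 422 = 2532
  Cl-Cl: 1 × 250 = 250
  Σ(broken) = 3116 kJ
Bonds formed (products):
  C-C: 1 × 334 = 334
  C-Cl: 1 × 339 = 339
  C-H: 5 × 422 = 2110
  H-Cl: 1 × 445 = 445
  Σ(formed) = 3228 kJ
ΔH = Σ(broken) − Σ(formed) = 3116 − 3228 = −112 kJ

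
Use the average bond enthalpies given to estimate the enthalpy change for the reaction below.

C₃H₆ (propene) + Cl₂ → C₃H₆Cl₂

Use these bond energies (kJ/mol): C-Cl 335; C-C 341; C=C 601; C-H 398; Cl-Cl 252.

Bonds broken (reactants):
  C-C: 1 × 341 = 341
  C-H: 6 × 398 = 2388
  C=C: 1 × 601 = 601
  Cl-Cl: 1 × 252 = 252
  Σ(broken) = 3582 kJ
Bonds formed (products):
  C-C: 2 × 341 = 682
  C-Cl: 2 × 335 = 670
  C-H: 6 × 398 = 2388
  Σ(formed) = 3740 kJ
ΔH = Σ(broken) − Σ(formed) = 3582 − 3740 = −158 kJ

ΔH ≈ −158 kJ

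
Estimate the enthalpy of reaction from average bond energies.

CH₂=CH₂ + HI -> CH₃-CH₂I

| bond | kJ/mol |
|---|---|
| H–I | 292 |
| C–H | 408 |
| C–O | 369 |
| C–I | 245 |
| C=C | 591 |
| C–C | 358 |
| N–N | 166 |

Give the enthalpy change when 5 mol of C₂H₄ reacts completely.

ΔH = −640 kJ

Bonds broken (reactants):
  C–H: 4 × 408 = 1632
  C=C: 1 × 591 = 591
  H–I: 1 × 292 = 292
  Σ(broken) = 2515 kJ
Bonds formed (products):
  C–C: 1 × 358 = 358
  C–H: 5 × 408 = 2040
  C–I: 1 × 245 = 245
  Σ(formed) = 2643 kJ
ΔH = Σ(broken) − Σ(formed) = 2515 − 2643 = −128 kJ
For 5× the reaction as written: 5 × (−128) = −640 kJ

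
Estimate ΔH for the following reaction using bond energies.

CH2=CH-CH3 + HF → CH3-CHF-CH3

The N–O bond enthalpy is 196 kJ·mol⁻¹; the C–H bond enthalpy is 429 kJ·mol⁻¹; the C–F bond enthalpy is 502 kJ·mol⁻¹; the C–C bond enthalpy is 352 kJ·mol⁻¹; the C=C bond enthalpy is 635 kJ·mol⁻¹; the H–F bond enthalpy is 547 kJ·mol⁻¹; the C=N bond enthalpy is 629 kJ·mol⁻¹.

Bonds broken (reactants):
  C–C: 1 × 352 = 352
  C–H: 6 × 429 = 2574
  C=C: 1 × 635 = 635
  H–F: 1 × 547 = 547
  Σ(broken) = 4108 kJ
Bonds formed (products):
  C–C: 2 × 352 = 704
  C–F: 1 × 502 = 502
  C–H: 7 × 429 = 3003
  Σ(formed) = 4209 kJ
ΔH = Σ(broken) − Σ(formed) = 4108 − 4209 = −101 kJ

ΔH ≈ −101 kJ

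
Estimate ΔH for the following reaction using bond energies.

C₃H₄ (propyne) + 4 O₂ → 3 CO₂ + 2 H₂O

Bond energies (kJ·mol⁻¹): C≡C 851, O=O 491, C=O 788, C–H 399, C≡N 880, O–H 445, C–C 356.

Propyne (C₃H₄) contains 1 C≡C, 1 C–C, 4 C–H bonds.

ΔH ≈ −1741 kJ

Bonds broken (reactants):
  C≡C: 1 × 851 = 851
  C–C: 1 × 356 = 356
  C–H: 4 × 399 = 1596
  O=O: 4 × 491 = 1964
  Σ(broken) = 4767 kJ
Bonds formed (products):
  C=O: 6 × 788 = 4728
  O–H: 4 × 445 = 1780
  Σ(formed) = 6508 kJ
ΔH = Σ(broken) − Σ(formed) = 4767 − 6508 = −1741 kJ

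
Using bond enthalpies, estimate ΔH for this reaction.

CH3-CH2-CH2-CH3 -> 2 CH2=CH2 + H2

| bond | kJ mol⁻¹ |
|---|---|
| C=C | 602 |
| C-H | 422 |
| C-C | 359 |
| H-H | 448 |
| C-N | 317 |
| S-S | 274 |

Bonds broken (reactants):
  C-C: 3 × 359 = 1077
  C-H: 10 × 422 = 4220
  Σ(broken) = 5297 kJ
Bonds formed (products):
  C-H: 8 × 422 = 3376
  C=C: 2 × 602 = 1204
  H-H: 1 × 448 = 448
  Σ(formed) = 5028 kJ
ΔH = Σ(broken) − Σ(formed) = 5297 − 5028 = +269 kJ

ΔH ≈ +269 kJ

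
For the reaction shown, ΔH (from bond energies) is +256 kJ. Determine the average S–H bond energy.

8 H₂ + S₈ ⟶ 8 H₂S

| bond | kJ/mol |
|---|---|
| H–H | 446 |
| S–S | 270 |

D(S–H) ≈ 342 kJ/mol

Let D be the S–H bond energy.
Σ(broken) = 8×446 + 8×270 = 5728
Σ(formed) = 16×D = 16D
ΔH = Σ(broken) − Σ(formed) = (5728) − (16D) = +5728 − 16D
Setting this equal to +256 kJ gives 16D = 5472, so D = 342 kJ/mol.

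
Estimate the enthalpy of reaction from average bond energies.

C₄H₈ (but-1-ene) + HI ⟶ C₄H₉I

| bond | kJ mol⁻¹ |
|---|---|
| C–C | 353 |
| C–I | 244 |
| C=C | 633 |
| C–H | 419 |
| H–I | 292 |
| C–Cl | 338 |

ΔH ≈ −91 kJ

Bonds broken (reactants):
  C–C: 2 × 353 = 706
  C–H: 8 × 419 = 3352
  C=C: 1 × 633 = 633
  H–I: 1 × 292 = 292
  Σ(broken) = 4983 kJ
Bonds formed (products):
  C–C: 3 × 353 = 1059
  C–H: 9 × 419 = 3771
  C–I: 1 × 244 = 244
  Σ(formed) = 5074 kJ
ΔH = Σ(broken) − Σ(formed) = 4983 − 5074 = −91 kJ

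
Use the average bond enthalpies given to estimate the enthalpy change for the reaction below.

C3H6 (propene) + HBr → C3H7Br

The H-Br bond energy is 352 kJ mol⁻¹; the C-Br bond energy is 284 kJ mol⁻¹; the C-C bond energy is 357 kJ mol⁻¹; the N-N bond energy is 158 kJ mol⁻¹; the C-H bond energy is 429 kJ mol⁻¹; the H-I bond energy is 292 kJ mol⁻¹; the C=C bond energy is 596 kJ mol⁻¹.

Bonds broken (reactants):
  C-C: 1 × 357 = 357
  C-H: 6 × 429 = 2574
  C=C: 1 × 596 = 596
  H-Br: 1 × 352 = 352
  Σ(broken) = 3879 kJ
Bonds formed (products):
  C-Br: 1 × 284 = 284
  C-C: 2 × 357 = 714
  C-H: 7 × 429 = 3003
  Σ(formed) = 4001 kJ
ΔH = Σ(broken) − Σ(formed) = 3879 − 4001 = −122 kJ

ΔH ≈ −122 kJ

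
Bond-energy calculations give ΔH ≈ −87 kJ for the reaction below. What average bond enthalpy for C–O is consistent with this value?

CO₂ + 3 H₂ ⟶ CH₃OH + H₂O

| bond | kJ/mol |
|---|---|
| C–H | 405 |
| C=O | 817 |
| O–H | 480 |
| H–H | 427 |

D(C–O) ≈ 347 kJ/mol

Let D be the C–O bond energy.
Σ(broken) = 2×817 + 3×427 = 2915
Σ(formed) = 3×405 + 1×D + 3×480 = 2655 + D
ΔH = Σ(broken) − Σ(formed) = (2915) − (2655 + D) = +260 − D
Setting this equal to −87 kJ gives D = 347 kJ/mol.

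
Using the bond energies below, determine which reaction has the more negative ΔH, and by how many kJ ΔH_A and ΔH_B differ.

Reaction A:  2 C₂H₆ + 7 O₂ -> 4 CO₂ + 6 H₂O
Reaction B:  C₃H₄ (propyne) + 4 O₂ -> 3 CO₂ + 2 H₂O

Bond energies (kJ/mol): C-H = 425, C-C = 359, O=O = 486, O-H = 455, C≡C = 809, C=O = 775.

Reaction A:
  Bonds broken (reactants):
    C-C: 2 × 359 = 718
    C-H: 12 × 425 = 5100
    O=O: 7 × 486 = 3402
    Σ(broken) = 9220 kJ
  Bonds formed (products):
    C=O: 8 × 775 = 6200
    O-H: 12 × 455 = 5460
    Σ(formed) = 11660 kJ
  ΔH_A = 9220 − 11660 = −2440 kJ
Reaction B:
  Bonds broken (reactants):
    C≡C: 1 × 809 = 809
    C-C: 1 × 359 = 359
    C-H: 4 × 425 = 1700
    O=O: 4 × 486 = 1944
    Σ(broken) = 4812 kJ
  Bonds formed (products):
    C=O: 6 × 775 = 4650
    O-H: 4 × 455 = 1820
    Σ(formed) = 6470 kJ
  ΔH_B = 4812 − 6470 = −1658 kJ
ΔH_A − ΔH_B = −782 kJ, so reaction A has the more negative ΔH; |ΔH_A − ΔH_B| = 782 kJ.

Reaction A, by 782 kJ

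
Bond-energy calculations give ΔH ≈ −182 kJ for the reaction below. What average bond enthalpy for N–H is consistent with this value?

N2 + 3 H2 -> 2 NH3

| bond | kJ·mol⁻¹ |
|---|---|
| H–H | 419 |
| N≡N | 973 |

Let D be the N–H bond energy.
Σ(broken) = 3×419 + 1×973 = 2230
Σ(formed) = 6×D = 6D
ΔH = Σ(broken) − Σ(formed) = (2230) − (6D) = +2230 − 6D
Setting this equal to −182 kJ gives 6D = 2412, so D = 402 kJ/mol.

D(N–H) ≈ 402 kJ/mol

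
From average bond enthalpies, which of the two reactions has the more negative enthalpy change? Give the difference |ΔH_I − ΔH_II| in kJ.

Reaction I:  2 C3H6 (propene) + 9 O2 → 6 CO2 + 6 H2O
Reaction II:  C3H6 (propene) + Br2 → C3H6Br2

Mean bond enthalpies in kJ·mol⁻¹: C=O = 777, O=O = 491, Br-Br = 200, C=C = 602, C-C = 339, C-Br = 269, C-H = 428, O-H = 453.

Reaction I:
  Bonds broken (reactants):
    C-C: 2 × 339 = 678
    C-H: 12 × 428 = 5136
    C=C: 2 × 602 = 1204
    O=O: 9 × 491 = 4419
    Σ(broken) = 11437 kJ
  Bonds formed (products):
    C=O: 12 × 777 = 9324
    O-H: 12 × 453 = 5436
    Σ(formed) = 14760 kJ
  ΔH_I = 11437 − 14760 = −3323 kJ
Reaction II:
  Bonds broken (reactants):
    Br-Br: 1 × 200 = 200
    C-C: 1 × 339 = 339
    C-H: 6 × 428 = 2568
    C=C: 1 × 602 = 602
    Σ(broken) = 3709 kJ
  Bonds formed (products):
    C-Br: 2 × 269 = 538
    C-C: 2 × 339 = 678
    C-H: 6 × 428 = 2568
    Σ(formed) = 3784 kJ
  ΔH_II = 3709 − 3784 = −75 kJ
ΔH_I − ΔH_II = −3248 kJ, so reaction I has the more negative ΔH; |ΔH_I − ΔH_II| = 3248 kJ.

Reaction I, by 3248 kJ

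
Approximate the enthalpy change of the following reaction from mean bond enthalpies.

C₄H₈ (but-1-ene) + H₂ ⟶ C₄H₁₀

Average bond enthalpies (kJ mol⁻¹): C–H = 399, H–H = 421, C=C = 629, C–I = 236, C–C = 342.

Bonds broken (reactants):
  C–C: 2 × 342 = 684
  C–H: 8 × 399 = 3192
  C=C: 1 × 629 = 629
  H–H: 1 × 421 = 421
  Σ(broken) = 4926 kJ
Bonds formed (products):
  C–C: 3 × 342 = 1026
  C–H: 10 × 399 = 3990
  Σ(formed) = 5016 kJ
ΔH = Σ(broken) − Σ(formed) = 4926 − 5016 = −90 kJ

ΔH ≈ −90 kJ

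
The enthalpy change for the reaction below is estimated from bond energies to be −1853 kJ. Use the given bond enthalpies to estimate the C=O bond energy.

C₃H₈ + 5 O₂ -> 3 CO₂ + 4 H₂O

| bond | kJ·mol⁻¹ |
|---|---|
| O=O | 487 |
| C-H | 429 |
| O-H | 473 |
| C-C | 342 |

D(C=O) ≈ 770 kJ/mol

Let D be the C=O bond energy.
Σ(broken) = 2×342 + 8×429 + 5×487 = 6551
Σ(formed) = 6×D + 8×473 = 3784 + 6D
ΔH = Σ(broken) − Σ(formed) = (6551) − (3784 + 6D) = +2767 − 6D
Setting this equal to −1853 kJ gives 6D = 4620, so D = 770 kJ/mol.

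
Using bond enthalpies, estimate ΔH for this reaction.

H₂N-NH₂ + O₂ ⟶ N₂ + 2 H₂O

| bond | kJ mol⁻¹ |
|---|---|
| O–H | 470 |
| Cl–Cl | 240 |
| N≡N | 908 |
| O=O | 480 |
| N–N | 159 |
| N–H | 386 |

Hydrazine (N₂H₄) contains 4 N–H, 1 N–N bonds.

Bonds broken (reactants):
  N–H: 4 × 386 = 1544
  N–N: 1 × 159 = 159
  O=O: 1 × 480 = 480
  Σ(broken) = 2183 kJ
Bonds formed (products):
  N≡N: 1 × 908 = 908
  O–H: 4 × 470 = 1880
  Σ(formed) = 2788 kJ
ΔH = Σ(broken) − Σ(formed) = 2183 − 2788 = −605 kJ

ΔH ≈ −605 kJ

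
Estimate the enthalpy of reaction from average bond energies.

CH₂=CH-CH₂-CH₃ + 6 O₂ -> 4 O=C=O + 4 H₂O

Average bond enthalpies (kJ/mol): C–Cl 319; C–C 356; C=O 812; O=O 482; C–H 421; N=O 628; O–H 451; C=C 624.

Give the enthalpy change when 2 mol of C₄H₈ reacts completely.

ΔH = −5016 kJ

Bonds broken (reactants):
  C–C: 2 × 356 = 712
  C–H: 8 × 421 = 3368
  C=C: 1 × 624 = 624
  O=O: 6 × 482 = 2892
  Σ(broken) = 7596 kJ
Bonds formed (products):
  C=O: 8 × 812 = 6496
  O–H: 8 × 451 = 3608
  Σ(formed) = 10104 kJ
ΔH = Σ(broken) − Σ(formed) = 7596 − 10104 = −2508 kJ
For 2× the reaction as written: 2 × (−2508) = −5016 kJ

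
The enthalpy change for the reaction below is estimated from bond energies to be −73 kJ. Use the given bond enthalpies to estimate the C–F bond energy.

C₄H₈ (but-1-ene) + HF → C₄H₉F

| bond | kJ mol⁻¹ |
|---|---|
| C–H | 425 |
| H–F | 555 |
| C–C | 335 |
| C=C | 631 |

D(C–F) ≈ 499 kJ/mol

Let D be the C–F bond energy.
Σ(broken) = 2×335 + 8×425 + 1×631 + 1×555 = 5256
Σ(formed) = 3×335 + 1×D + 9×425 = 4830 + D
ΔH = Σ(broken) − Σ(formed) = (5256) − (4830 + D) = +426 − D
Setting this equal to −73 kJ gives D = 499 kJ/mol.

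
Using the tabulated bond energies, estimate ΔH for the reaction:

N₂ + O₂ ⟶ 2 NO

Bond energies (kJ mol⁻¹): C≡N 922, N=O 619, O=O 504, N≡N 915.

Bonds broken (reactants):
  N≡N: 1 × 915 = 915
  O=O: 1 × 504 = 504
  Σ(broken) = 1419 kJ
Bonds formed (products):
  N=O: 2 × 619 = 1238
  Σ(formed) = 1238 kJ
ΔH = Σ(broken) − Σ(formed) = 1419 − 1238 = +181 kJ

ΔH ≈ +181 kJ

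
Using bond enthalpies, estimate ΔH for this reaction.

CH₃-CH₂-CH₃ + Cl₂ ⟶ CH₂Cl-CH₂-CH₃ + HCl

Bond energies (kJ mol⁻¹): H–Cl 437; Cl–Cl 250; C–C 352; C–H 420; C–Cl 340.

ΔH ≈ −107 kJ

Bonds broken (reactants):
  C–C: 2 × 352 = 704
  C–H: 8 × 420 = 3360
  Cl–Cl: 1 × 250 = 250
  Σ(broken) = 4314 kJ
Bonds formed (products):
  C–C: 2 × 352 = 704
  C–Cl: 1 × 340 = 340
  C–H: 7 × 420 = 2940
  H–Cl: 1 × 437 = 437
  Σ(formed) = 4421 kJ
ΔH = Σ(broken) − Σ(formed) = 4314 − 4421 = −107 kJ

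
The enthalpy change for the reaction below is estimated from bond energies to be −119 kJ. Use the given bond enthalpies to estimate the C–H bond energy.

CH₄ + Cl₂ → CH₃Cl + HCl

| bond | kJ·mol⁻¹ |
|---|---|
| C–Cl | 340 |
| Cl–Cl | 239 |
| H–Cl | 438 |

Let D be the C–H bond energy.
Σ(broken) = 4×D + 1×239 = 239 + 4D
Σ(formed) = 1×340 + 3×D + 1×438 = 778 + 3D
ΔH = Σ(broken) − Σ(formed) = (239 + 4D) − (778 + 3D) = −539 + D
Setting this equal to −119 kJ gives D = 420 kJ/mol.

D(C–H) ≈ 420 kJ/mol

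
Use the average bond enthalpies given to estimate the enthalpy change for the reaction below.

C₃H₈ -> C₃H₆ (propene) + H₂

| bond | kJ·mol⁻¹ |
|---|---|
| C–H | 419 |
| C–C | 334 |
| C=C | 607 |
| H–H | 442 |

ΔH ≈ +123 kJ

Bonds broken (reactants):
  C–C: 2 × 334 = 668
  C–H: 8 × 419 = 3352
  Σ(broken) = 4020 kJ
Bonds formed (products):
  C–C: 1 × 334 = 334
  C–H: 6 × 419 = 2514
  C=C: 1 × 607 = 607
  H–H: 1 × 442 = 442
  Σ(formed) = 3897 kJ
ΔH = Σ(broken) − Σ(formed) = 4020 − 3897 = +123 kJ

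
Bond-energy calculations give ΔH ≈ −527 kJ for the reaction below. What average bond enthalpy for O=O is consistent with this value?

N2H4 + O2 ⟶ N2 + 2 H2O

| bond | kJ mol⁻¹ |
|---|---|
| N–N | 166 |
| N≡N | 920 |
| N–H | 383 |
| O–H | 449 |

Let D be the O=O bond energy.
Σ(broken) = 4×383 + 1×166 + 1×D = 1698 + D
Σ(formed) = 1×920 + 4×449 = 2716
ΔH = Σ(broken) − Σ(formed) = (1698 + D) − (2716) = −1018 + D
Setting this equal to −527 kJ gives D = 491 kJ/mol.

D(O=O) ≈ 491 kJ/mol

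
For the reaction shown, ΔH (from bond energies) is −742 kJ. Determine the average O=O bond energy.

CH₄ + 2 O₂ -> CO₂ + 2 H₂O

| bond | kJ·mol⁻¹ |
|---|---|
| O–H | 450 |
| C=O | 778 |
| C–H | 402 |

D(O=O) ≈ 503 kJ/mol

Let D be the O=O bond energy.
Σ(broken) = 4×402 + 2×D = 1608 + 2D
Σ(formed) = 2×778 + 4×450 = 3356
ΔH = Σ(broken) − Σ(formed) = (1608 + 2D) − (3356) = −1748 + 2D
Setting this equal to −742 kJ gives 2D = 1006, so D = 503 kJ/mol.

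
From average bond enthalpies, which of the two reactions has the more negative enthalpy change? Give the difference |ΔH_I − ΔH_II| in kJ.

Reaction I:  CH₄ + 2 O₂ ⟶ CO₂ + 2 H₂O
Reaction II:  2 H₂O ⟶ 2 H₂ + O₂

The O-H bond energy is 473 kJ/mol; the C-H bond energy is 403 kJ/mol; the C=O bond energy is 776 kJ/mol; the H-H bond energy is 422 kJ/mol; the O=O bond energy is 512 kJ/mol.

Reaction I:
  Bonds broken (reactants):
    C-H: 4 × 403 = 1612
    O=O: 2 × 512 = 1024
    Σ(broken) = 2636 kJ
  Bonds formed (products):
    C=O: 2 × 776 = 1552
    O-H: 4 × 473 = 1892
    Σ(formed) = 3444 kJ
  ΔH_I = 2636 − 3444 = −808 kJ
Reaction II:
  Bonds broken (reactants):
    O-H: 4 × 473 = 1892
    Σ(broken) = 1892 kJ
  Bonds formed (products):
    H-H: 2 × 422 = 844
    O=O: 1 × 512 = 512
    Σ(formed) = 1356 kJ
  ΔH_II = 1892 − 1356 = +536 kJ
ΔH_I − ΔH_II = −1344 kJ, so reaction I has the more negative ΔH; |ΔH_I − ΔH_II| = 1344 kJ.

Reaction I, by 1344 kJ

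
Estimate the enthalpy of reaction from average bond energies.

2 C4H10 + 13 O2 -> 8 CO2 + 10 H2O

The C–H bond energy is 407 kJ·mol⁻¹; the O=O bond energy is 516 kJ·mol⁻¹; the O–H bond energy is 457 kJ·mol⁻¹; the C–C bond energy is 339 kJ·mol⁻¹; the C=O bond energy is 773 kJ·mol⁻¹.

Bonds broken (reactants):
  C–C: 6 × 339 = 2034
  C–H: 20 × 407 = 8140
  O=O: 13 × 516 = 6708
  Σ(broken) = 16882 kJ
Bonds formed (products):
  C=O: 16 × 773 = 12368
  O–H: 20 × 457 = 9140
  Σ(formed) = 21508 kJ
ΔH = Σ(broken) − Σ(formed) = 16882 − 21508 = −4626 kJ

ΔH ≈ −4626 kJ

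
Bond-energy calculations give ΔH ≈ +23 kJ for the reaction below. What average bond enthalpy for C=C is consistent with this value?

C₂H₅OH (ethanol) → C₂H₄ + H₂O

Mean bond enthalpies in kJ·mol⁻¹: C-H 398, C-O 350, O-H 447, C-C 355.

D(C=C) ≈ 633 kJ/mol

Let D be the C=C bond energy.
Σ(broken) = 1×355 + 5×398 + 1×350 + 1×447 = 3142
Σ(formed) = 4×398 + 1×D + 2×447 = 2486 + D
ΔH = Σ(broken) − Σ(formed) = (3142) − (2486 + D) = +656 − D
Setting this equal to +23 kJ gives D = 633 kJ/mol.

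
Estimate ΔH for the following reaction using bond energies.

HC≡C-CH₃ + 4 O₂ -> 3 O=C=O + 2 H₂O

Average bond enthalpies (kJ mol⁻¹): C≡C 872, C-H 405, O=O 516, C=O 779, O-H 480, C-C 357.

Bonds broken (reactants):
  C≡C: 1 × 872 = 872
  C-C: 1 × 357 = 357
  C-H: 4 × 405 = 1620
  O=O: 4 × 516 = 2064
  Σ(broken) = 4913 kJ
Bonds formed (products):
  C=O: 6 × 779 = 4674
  O-H: 4 × 480 = 1920
  Σ(formed) = 6594 kJ
ΔH = Σ(broken) − Σ(formed) = 4913 − 6594 = −1681 kJ

ΔH ≈ −1681 kJ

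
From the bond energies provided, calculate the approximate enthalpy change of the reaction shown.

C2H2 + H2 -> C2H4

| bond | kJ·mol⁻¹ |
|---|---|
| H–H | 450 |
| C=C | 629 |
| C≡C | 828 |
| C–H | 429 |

ΔH ≈ −209 kJ

Bonds broken (reactants):
  C≡C: 1 × 828 = 828
  C–H: 2 × 429 = 858
  H–H: 1 × 450 = 450
  Σ(broken) = 2136 kJ
Bonds formed (products):
  C–H: 4 × 429 = 1716
  C=C: 1 × 629 = 629
  Σ(formed) = 2345 kJ
ΔH = Σ(broken) − Σ(formed) = 2136 − 2345 = −209 kJ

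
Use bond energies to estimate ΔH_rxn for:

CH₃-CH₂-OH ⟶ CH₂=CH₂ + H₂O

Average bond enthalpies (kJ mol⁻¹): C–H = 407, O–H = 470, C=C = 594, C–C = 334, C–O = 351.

Bonds broken (reactants):
  C–C: 1 × 334 = 334
  C–H: 5 × 407 = 2035
  C–O: 1 × 351 = 351
  O–H: 1 × 470 = 470
  Σ(broken) = 3190 kJ
Bonds formed (products):
  C–H: 4 × 407 = 1628
  C=C: 1 × 594 = 594
  O–H: 2 × 470 = 940
  Σ(formed) = 3162 kJ
ΔH = Σ(broken) − Σ(formed) = 3190 − 3162 = +28 kJ

ΔH ≈ +28 kJ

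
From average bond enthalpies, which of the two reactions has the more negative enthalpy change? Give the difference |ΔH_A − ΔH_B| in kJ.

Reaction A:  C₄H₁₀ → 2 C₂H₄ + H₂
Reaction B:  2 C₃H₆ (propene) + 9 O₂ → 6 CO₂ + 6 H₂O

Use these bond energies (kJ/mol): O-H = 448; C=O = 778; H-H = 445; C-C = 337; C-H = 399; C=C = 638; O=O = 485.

Reaction A:
  Bonds broken (reactants):
    C-C: 3 × 337 = 1011
    C-H: 10 × 399 = 3990
    Σ(broken) = 5001 kJ
  Bonds formed (products):
    C-H: 8 × 399 = 3192
    C=C: 2 × 638 = 1276
    H-H: 1 × 445 = 445
    Σ(formed) = 4913 kJ
  ΔH_A = 5001 − 4913 = +88 kJ
Reaction B:
  Bonds broken (reactants):
    C-C: 2 × 337 = 674
    C-H: 12 × 399 = 4788
    C=C: 2 × 638 = 1276
    O=O: 9 × 485 = 4365
    Σ(broken) = 11103 kJ
  Bonds formed (products):
    C=O: 12 × 778 = 9336
    O-H: 12 × 448 = 5376
    Σ(formed) = 14712 kJ
  ΔH_B = 11103 − 14712 = −3609 kJ
ΔH_A − ΔH_B = +3697 kJ, so reaction B has the more negative ΔH; |ΔH_A − ΔH_B| = 3697 kJ.

Reaction B, by 3697 kJ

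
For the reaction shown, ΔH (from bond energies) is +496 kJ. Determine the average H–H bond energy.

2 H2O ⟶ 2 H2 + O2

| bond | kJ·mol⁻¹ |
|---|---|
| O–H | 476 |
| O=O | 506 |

D(H–H) ≈ 451 kJ/mol

Let D be the H–H bond energy.
Σ(broken) = 4×476 = 1904
Σ(formed) = 2×D + 1×506 = 506 + 2D
ΔH = Σ(broken) − Σ(formed) = (1904) − (506 + 2D) = +1398 − 2D
Setting this equal to +496 kJ gives 2D = 902, so D = 451 kJ/mol.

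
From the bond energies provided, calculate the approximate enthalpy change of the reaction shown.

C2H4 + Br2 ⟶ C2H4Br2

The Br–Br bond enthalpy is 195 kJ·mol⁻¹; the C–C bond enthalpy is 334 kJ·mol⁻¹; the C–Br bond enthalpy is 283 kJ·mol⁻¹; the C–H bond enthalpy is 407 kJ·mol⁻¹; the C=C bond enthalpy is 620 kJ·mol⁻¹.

Bonds broken (reactants):
  Br–Br: 1 × 195 = 195
  C–H: 4 × 407 = 1628
  C=C: 1 × 620 = 620
  Σ(broken) = 2443 kJ
Bonds formed (products):
  C–Br: 2 × 283 = 566
  C–C: 1 × 334 = 334
  C–H: 4 × 407 = 1628
  Σ(formed) = 2528 kJ
ΔH = Σ(broken) − Σ(formed) = 2443 − 2528 = −85 kJ

ΔH ≈ −85 kJ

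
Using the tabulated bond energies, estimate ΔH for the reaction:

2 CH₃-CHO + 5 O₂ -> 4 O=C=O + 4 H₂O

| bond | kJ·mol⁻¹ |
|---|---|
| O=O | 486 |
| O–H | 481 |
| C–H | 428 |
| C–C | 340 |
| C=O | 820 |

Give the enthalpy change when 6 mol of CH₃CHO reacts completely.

Bonds broken (reactants):
  C–C: 2 × 340 = 680
  C–H: 8 × 428 = 3424
  C=O: 2 × 820 = 1640
  O=O: 5 × 486 = 2430
  Σ(broken) = 8174 kJ
Bonds formed (products):
  C=O: 8 × 820 = 6560
  O–H: 8 × 481 = 3848
  Σ(formed) = 10408 kJ
ΔH = Σ(broken) − Σ(formed) = 8174 − 10408 = −2234 kJ
For 3× the reaction as written: 3 × (−2234) = −6702 kJ

ΔH = −6702 kJ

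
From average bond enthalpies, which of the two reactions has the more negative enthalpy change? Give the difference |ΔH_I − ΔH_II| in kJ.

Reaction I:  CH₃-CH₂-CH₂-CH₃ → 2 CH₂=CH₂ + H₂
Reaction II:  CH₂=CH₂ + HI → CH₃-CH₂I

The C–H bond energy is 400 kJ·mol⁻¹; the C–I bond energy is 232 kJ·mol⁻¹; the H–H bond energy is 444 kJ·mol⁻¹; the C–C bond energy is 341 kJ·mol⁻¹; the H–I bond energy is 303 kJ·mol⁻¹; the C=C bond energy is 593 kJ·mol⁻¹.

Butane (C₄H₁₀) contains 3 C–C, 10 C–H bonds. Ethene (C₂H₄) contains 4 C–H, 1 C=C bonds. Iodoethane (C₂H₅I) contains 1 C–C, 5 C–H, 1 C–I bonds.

Reaction I:
  Bonds broken (reactants):
    C–C: 3 × 341 = 1023
    C–H: 10 × 400 = 4000
    Σ(broken) = 5023 kJ
  Bonds formed (products):
    C–H: 8 × 400 = 3200
    C=C: 2 × 593 = 1186
    H–H: 1 × 444 = 444
    Σ(formed) = 4830 kJ
  ΔH_I = 5023 − 4830 = +193 kJ
Reaction II:
  Bonds broken (reactants):
    C–H: 4 × 400 = 1600
    C=C: 1 × 593 = 593
    H–I: 1 × 303 = 303
    Σ(broken) = 2496 kJ
  Bonds formed (products):
    C–C: 1 × 341 = 341
    C–H: 5 × 400 = 2000
    C–I: 1 × 232 = 232
    Σ(formed) = 2573 kJ
  ΔH_II = 2496 − 2573 = −77 kJ
ΔH_I − ΔH_II = +270 kJ, so reaction II has the more negative ΔH; |ΔH_I − ΔH_II| = 270 kJ.

Reaction II, by 270 kJ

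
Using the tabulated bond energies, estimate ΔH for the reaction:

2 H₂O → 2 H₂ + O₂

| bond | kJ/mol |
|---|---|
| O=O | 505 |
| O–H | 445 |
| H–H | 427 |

ΔH ≈ +421 kJ

Bonds broken (reactants):
  O–H: 4 × 445 = 1780
  Σ(broken) = 1780 kJ
Bonds formed (products):
  H–H: 2 × 427 = 854
  O=O: 1 × 505 = 505
  Σ(formed) = 1359 kJ
ΔH = Σ(broken) − Σ(formed) = 1780 − 1359 = +421 kJ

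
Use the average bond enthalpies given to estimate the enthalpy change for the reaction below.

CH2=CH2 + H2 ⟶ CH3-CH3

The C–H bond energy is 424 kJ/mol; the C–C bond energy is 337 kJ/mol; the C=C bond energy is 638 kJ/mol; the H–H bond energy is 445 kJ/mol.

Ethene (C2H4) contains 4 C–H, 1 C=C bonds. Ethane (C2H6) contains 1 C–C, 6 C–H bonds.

ΔH ≈ −102 kJ

Bonds broken (reactants):
  C–H: 4 × 424 = 1696
  C=C: 1 × 638 = 638
  H–H: 1 × 445 = 445
  Σ(broken) = 2779 kJ
Bonds formed (products):
  C–C: 1 × 337 = 337
  C–H: 6 × 424 = 2544
  Σ(formed) = 2881 kJ
ΔH = Σ(broken) − Σ(formed) = 2779 − 2881 = −102 kJ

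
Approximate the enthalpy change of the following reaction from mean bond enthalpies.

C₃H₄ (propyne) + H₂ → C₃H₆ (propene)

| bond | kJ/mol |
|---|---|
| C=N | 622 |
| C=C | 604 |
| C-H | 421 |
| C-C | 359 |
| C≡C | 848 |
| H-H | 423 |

Bonds broken (reactants):
  C≡C: 1 × 848 = 848
  C-C: 1 × 359 = 359
  C-H: 4 × 421 = 1684
  H-H: 1 × 423 = 423
  Σ(broken) = 3314 kJ
Bonds formed (products):
  C-C: 1 × 359 = 359
  C-H: 6 × 421 = 2526
  C=C: 1 × 604 = 604
  Σ(formed) = 3489 kJ
ΔH = Σ(broken) − Σ(formed) = 3314 − 3489 = −175 kJ

ΔH ≈ −175 kJ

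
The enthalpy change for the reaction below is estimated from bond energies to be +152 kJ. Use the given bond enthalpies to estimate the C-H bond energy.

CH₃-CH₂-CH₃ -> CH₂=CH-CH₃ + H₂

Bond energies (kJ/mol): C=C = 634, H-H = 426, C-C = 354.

Let D be the C-H bond energy.
Σ(broken) = 2×354 + 8×D = 708 + 8D
Σ(formed) = 1×354 + 6×D + 1×634 + 1×426 = 1414 + 6D
ΔH = Σ(broken) − Σ(formed) = (708 + 8D) − (1414 + 6D) = −706 + 2D
Setting this equal to +152 kJ gives 2D = 858, so D = 429 kJ/mol.

D(C-H) ≈ 429 kJ/mol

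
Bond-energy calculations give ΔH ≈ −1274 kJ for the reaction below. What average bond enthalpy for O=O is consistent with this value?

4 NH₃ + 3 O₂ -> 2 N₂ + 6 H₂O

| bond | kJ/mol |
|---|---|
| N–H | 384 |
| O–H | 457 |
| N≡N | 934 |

Let D be the O=O bond energy.
Σ(broken) = 12×384 + 3×D = 4608 + 3D
Σ(formed) = 2×934 + 12×457 = 7352
ΔH = Σ(broken) − Σ(formed) = (4608 + 3D) − (7352) = −2744 + 3D
Setting this equal to −1274 kJ gives 3D = 1470, so D = 490 kJ/mol.

D(O=O) ≈ 490 kJ/mol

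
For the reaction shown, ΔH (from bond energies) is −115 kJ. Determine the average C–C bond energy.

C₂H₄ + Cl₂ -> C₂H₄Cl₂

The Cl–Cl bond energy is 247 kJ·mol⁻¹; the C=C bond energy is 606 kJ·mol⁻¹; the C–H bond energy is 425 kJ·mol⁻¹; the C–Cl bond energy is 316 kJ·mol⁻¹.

Let D be the C–C bond energy.
Σ(broken) = 4×425 + 1×606 + 1×247 = 2553
Σ(formed) = 1×D + 2×316 + 4×425 = 2332 + D
ΔH = Σ(broken) − Σ(formed) = (2553) − (2332 + D) = +221 − D
Setting this equal to −115 kJ gives D = 336 kJ/mol.

D(C–C) ≈ 336 kJ/mol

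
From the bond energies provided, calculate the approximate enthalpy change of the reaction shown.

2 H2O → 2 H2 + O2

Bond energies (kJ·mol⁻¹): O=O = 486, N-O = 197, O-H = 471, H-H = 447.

ΔH ≈ +504 kJ

Bonds broken (reactants):
  O-H: 4 × 471 = 1884
  Σ(broken) = 1884 kJ
Bonds formed (products):
  H-H: 2 × 447 = 894
  O=O: 1 × 486 = 486
  Σ(formed) = 1380 kJ
ΔH = Σ(broken) − Σ(formed) = 1884 − 1380 = +504 kJ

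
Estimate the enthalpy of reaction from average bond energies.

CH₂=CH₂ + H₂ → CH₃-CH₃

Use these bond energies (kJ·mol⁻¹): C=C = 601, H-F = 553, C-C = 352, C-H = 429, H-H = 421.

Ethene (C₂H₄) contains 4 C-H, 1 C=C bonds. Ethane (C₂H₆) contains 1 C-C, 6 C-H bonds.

Bonds broken (reactants):
  C-H: 4 × 429 = 1716
  C=C: 1 × 601 = 601
  H-H: 1 × 421 = 421
  Σ(broken) = 2738 kJ
Bonds formed (products):
  C-C: 1 × 352 = 352
  C-H: 6 × 429 = 2574
  Σ(formed) = 2926 kJ
ΔH = Σ(broken) − Σ(formed) = 2738 − 2926 = −188 kJ

ΔH ≈ −188 kJ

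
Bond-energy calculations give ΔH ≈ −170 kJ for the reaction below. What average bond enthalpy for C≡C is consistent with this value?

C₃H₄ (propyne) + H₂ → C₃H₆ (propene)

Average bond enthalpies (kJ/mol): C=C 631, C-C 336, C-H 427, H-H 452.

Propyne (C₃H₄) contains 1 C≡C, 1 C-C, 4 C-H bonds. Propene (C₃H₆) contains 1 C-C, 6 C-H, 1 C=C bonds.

Let D be the C≡C bond energy.
Σ(broken) = 1×D + 1×336 + 4×427 + 1×452 = 2496 + D
Σ(formed) = 1×336 + 6×427 + 1×631 = 3529
ΔH = Σ(broken) − Σ(formed) = (2496 + D) − (3529) = −1033 + D
Setting this equal to −170 kJ gives D = 863 kJ/mol.

D(C≡C) ≈ 863 kJ/mol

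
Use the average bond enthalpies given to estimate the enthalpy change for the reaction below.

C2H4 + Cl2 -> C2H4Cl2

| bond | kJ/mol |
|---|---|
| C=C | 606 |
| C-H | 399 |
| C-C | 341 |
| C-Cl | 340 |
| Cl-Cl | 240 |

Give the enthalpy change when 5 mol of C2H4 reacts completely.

ΔH = −875 kJ

Bonds broken (reactants):
  C-H: 4 × 399 = 1596
  C=C: 1 × 606 = 606
  Cl-Cl: 1 × 240 = 240
  Σ(broken) = 2442 kJ
Bonds formed (products):
  C-C: 1 × 341 = 341
  C-Cl: 2 × 340 = 680
  C-H: 4 × 399 = 1596
  Σ(formed) = 2617 kJ
ΔH = Σ(broken) − Σ(formed) = 2442 − 2617 = −175 kJ
For 5× the reaction as written: 5 × (−175) = −875 kJ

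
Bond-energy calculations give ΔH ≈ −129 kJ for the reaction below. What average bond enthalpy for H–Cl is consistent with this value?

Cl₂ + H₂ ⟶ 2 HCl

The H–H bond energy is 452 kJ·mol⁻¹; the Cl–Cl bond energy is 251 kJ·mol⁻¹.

Let D be the H–Cl bond energy.
Σ(broken) = 1×251 + 1×452 = 703
Σ(formed) = 2×D = 2D
ΔH = Σ(broken) − Σ(formed) = (703) − (2D) = +703 − 2D
Setting this equal to −129 kJ gives 2D = 832, so D = 416 kJ/mol.

D(H–Cl) ≈ 416 kJ/mol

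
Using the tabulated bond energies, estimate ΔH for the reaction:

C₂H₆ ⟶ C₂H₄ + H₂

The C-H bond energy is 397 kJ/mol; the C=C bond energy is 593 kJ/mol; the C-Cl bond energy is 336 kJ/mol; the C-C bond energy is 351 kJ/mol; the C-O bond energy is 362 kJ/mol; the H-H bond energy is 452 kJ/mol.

ΔH ≈ +100 kJ

Bonds broken (reactants):
  C-C: 1 × 351 = 351
  C-H: 6 × 397 = 2382
  Σ(broken) = 2733 kJ
Bonds formed (products):
  C-H: 4 × 397 = 1588
  C=C: 1 × 593 = 593
  H-H: 1 × 452 = 452
  Σ(formed) = 2633 kJ
ΔH = Σ(broken) − Σ(formed) = 2733 − 2633 = +100 kJ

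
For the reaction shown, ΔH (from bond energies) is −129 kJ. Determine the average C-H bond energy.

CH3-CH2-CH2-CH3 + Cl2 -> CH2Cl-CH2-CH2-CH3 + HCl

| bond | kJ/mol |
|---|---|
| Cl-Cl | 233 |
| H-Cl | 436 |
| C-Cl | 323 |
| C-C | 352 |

D(C-H) ≈ 397 kJ/mol

Let D be the C-H bond energy.
Σ(broken) = 3×352 + 10×D + 1×233 = 1289 + 10D
Σ(formed) = 3×352 + 1×323 + 9×D + 1×436 = 1815 + 9D
ΔH = Σ(broken) − Σ(formed) = (1289 + 10D) − (1815 + 9D) = −526 + D
Setting this equal to −129 kJ gives D = 397 kJ/mol.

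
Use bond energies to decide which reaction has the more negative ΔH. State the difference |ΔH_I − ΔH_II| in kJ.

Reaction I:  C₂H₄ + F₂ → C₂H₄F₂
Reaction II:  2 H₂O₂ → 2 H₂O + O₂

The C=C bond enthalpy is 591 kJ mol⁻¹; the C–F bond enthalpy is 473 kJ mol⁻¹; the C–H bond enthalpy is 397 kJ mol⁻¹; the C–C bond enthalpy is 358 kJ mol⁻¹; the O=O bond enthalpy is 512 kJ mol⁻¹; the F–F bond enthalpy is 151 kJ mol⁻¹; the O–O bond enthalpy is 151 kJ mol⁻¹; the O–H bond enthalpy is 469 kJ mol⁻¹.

Reaction I:
  Bonds broken (reactants):
    C–H: 4 × 397 = 1588
    C=C: 1 × 591 = 591
    F–F: 1 × 151 = 151
    Σ(broken) = 2330 kJ
  Bonds formed (products):
    C–C: 1 × 358 = 358
    C–F: 2 × 473 = 946
    C–H: 4 × 397 = 1588
    Σ(formed) = 2892 kJ
  ΔH_I = 2330 − 2892 = −562 kJ
Reaction II:
  Bonds broken (reactants):
    O–H: 4 × 469 = 1876
    O–O: 2 × 151 = 302
    Σ(broken) = 2178 kJ
  Bonds formed (products):
    O–H: 4 × 469 = 1876
    O=O: 1 × 512 = 512
    Σ(formed) = 2388 kJ
  ΔH_II = 2178 − 2388 = −210 kJ
ΔH_I − ΔH_II = −352 kJ, so reaction I has the more negative ΔH; |ΔH_I − ΔH_II| = 352 kJ.

Reaction I, by 352 kJ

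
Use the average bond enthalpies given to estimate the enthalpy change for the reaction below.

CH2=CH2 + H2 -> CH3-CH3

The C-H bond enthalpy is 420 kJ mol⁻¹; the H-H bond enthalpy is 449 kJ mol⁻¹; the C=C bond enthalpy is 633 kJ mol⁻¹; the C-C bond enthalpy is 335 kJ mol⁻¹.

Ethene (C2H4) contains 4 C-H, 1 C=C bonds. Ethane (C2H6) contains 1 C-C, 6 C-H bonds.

ΔH ≈ −93 kJ

Bonds broken (reactants):
  C-H: 4 × 420 = 1680
  C=C: 1 × 633 = 633
  H-H: 1 × 449 = 449
  Σ(broken) = 2762 kJ
Bonds formed (products):
  C-C: 1 × 335 = 335
  C-H: 6 × 420 = 2520
  Σ(formed) = 2855 kJ
ΔH = Σ(broken) − Σ(formed) = 2762 − 2855 = −93 kJ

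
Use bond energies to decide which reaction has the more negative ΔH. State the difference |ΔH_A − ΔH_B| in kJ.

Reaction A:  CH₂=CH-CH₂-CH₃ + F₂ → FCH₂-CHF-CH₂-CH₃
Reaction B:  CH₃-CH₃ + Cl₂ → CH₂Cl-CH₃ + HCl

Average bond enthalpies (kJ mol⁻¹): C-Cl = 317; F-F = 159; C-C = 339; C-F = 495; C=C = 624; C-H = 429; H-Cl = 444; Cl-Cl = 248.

Reaction A:
  Bonds broken (reactants):
    C-C: 2 × 339 = 678
    C-H: 8 × 429 = 3432
    C=C: 1 × 624 = 624
    F-F: 1 × 159 = 159
    Σ(broken) = 4893 kJ
  Bonds formed (products):
    C-C: 3 × 339 = 1017
    C-F: 2 × 495 = 990
    C-H: 8 × 429 = 3432
    Σ(formed) = 5439 kJ
  ΔH_A = 4893 − 5439 = −546 kJ
Reaction B:
  Bonds broken (reactants):
    C-C: 1 × 339 = 339
    C-H: 6 × 429 = 2574
    Cl-Cl: 1 × 248 = 248
    Σ(broken) = 3161 kJ
  Bonds formed (products):
    C-C: 1 × 339 = 339
    C-Cl: 1 × 317 = 317
    C-H: 5 × 429 = 2145
    H-Cl: 1 × 444 = 444
    Σ(formed) = 3245 kJ
  ΔH_B = 3161 − 3245 = −84 kJ
ΔH_A − ΔH_B = −462 kJ, so reaction A has the more negative ΔH; |ΔH_A − ΔH_B| = 462 kJ.

Reaction A, by 462 kJ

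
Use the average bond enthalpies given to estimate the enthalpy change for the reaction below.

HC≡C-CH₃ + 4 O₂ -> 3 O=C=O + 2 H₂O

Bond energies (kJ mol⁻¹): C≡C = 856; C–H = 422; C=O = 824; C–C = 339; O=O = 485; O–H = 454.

ΔH ≈ −1937 kJ

Bonds broken (reactants):
  C≡C: 1 × 856 = 856
  C–C: 1 × 339 = 339
  C–H: 4 × 422 = 1688
  O=O: 4 × 485 = 1940
  Σ(broken) = 4823 kJ
Bonds formed (products):
  C=O: 6 × 824 = 4944
  O–H: 4 × 454 = 1816
  Σ(formed) = 6760 kJ
ΔH = Σ(broken) − Σ(formed) = 4823 − 6760 = −1937 kJ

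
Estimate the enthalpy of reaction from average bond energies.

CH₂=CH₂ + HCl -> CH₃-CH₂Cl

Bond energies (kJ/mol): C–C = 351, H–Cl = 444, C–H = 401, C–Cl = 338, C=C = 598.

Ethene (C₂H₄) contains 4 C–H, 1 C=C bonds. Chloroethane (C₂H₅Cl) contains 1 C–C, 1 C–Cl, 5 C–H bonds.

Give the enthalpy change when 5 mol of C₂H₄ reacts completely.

Bonds broken (reactants):
  C–H: 4 × 401 = 1604
  C=C: 1 × 598 = 598
  H–Cl: 1 × 444 = 444
  Σ(broken) = 2646 kJ
Bonds formed (products):
  C–C: 1 × 351 = 351
  C–Cl: 1 × 338 = 338
  C–H: 5 × 401 = 2005
  Σ(formed) = 2694 kJ
ΔH = Σ(broken) − Σ(formed) = 2646 − 2694 = −48 kJ
For 5× the reaction as written: 5 × (−48) = −240 kJ

ΔH = −240 kJ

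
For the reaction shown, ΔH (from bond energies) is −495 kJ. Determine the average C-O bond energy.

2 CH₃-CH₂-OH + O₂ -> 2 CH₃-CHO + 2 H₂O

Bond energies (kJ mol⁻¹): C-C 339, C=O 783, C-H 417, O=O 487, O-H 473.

D(C-O) ≈ 348 kJ/mol

Let D be the C-O bond energy.
Σ(broken) = 2×339 + 10×417 + 2×D + 2×473 + 1×487 = 6281 + 2D
Σ(formed) = 2×339 + 8×417 + 2×783 + 4×473 = 7472
ΔH = Σ(broken) − Σ(formed) = (6281 + 2D) − (7472) = −1191 + 2D
Setting this equal to −495 kJ gives 2D = 696, so D = 348 kJ/mol.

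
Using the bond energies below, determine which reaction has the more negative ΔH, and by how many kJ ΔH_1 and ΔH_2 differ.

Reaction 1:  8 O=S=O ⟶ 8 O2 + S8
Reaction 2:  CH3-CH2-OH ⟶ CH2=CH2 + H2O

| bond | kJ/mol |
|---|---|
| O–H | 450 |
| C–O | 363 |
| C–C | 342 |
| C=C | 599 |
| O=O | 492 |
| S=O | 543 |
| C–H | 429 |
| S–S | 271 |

Reaction 2, by 2499 kJ

Reaction 1:
  Bonds broken (reactants):
    S=O: 16 × 543 = 8688
    Σ(broken) = 8688 kJ
  Bonds formed (products):
    O=O: 8 × 492 = 3936
    S–S: 8 × 271 = 2168
    Σ(formed) = 6104 kJ
  ΔH_1 = 8688 − 6104 = +2584 kJ
Reaction 2:
  Bonds broken (reactants):
    C–C: 1 × 342 = 342
    C–H: 5 × 429 = 2145
    C–O: 1 × 363 = 363
    O–H: 1 × 450 = 450
    Σ(broken) = 3300 kJ
  Bonds formed (products):
    C–H: 4 × 429 = 1716
    C=C: 1 × 599 = 599
    O–H: 2 × 450 = 900
    Σ(formed) = 3215 kJ
  ΔH_2 = 3300 − 3215 = +85 kJ
ΔH_1 − ΔH_2 = +2499 kJ, so reaction 2 has the more negative ΔH; |ΔH_1 − ΔH_2| = 2499 kJ.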